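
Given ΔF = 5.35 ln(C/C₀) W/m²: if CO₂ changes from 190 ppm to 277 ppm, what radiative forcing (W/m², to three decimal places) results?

CO₂ absorption bands are partially saturated, so forcing scales with the logarithm of the concentration ratio.
CO₂: 5.35 × ln(277/190) = 5.35 × ln(1.45789) = 5.35 × 0.37699 = 2.0169 W/m².

ΔF = 2.017 W/m²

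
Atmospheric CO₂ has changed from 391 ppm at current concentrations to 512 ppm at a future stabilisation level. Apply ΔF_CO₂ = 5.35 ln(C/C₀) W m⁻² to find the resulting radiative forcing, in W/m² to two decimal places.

ΔF = 1.44 W/m²

CO₂: 5.35 × ln(512/391) = 5.35 × ln(1.30946) = 5.35 × 0.26961 = 1.4424 W/m².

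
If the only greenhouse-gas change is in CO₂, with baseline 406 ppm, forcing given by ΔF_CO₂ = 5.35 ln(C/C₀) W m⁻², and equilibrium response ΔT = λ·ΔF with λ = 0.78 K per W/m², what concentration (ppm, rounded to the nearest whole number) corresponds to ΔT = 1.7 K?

C ≈ 610 ppm

Required forcing: ΔF = ΔT/λ = 1.7/0.78 = 2.1795 W/m².
Then ln(C/406) = ΔF/5.35 = 2.1795/5.35 = 0.40738.
So C = 406 × e^0.40738 = 406 × 1.50288 = 610.17 ppm.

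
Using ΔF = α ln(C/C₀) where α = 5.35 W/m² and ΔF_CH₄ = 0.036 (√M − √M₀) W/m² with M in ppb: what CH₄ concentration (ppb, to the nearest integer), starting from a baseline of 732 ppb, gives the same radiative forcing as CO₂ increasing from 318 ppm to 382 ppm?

CO₂ forcing: 5.35 × ln(382/318) = 5.35 × 0.183369 = 0.98102 W/m².
Set 0.036(√M − √732) = 0.98102: √M = 0.98102/0.036 + √732 = 27.2506 + 27.0555 = 54.3061.
M = (54.3061)² = 2949.15 ppb.

M ≈ 2949 ppb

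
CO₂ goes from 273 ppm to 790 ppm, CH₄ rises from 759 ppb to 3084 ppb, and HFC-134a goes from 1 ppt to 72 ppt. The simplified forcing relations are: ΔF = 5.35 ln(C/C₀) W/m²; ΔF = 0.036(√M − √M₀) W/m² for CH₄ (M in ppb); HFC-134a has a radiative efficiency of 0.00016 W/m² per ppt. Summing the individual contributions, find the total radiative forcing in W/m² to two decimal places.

ΔF = 6.70 W/m²

CO₂: 5.35 × ln(790/273) = 5.35 × ln(2.89377) = 5.35 × 1.06256 = 5.6847 W/m².
CH₄: 0.036 × (√3084 − √759) = 0.036 × (55.5338 − 27.5500) = 0.036 × 27.9838 = 1.0074 W/m².
HFC-134a: ΔF = 0.00016 × (72 − 1) = 0.00016 × 71 = 0.0114 W/m².
Total ΔF = 5.6847 + 1.0074 + 0.0114 = 6.7035 W/m².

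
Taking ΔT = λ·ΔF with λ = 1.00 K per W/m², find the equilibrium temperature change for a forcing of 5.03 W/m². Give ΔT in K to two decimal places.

ΔT = 5.03 K

ΔT = λ ΔF = 1.00 × 5.03 = 5.0300 K.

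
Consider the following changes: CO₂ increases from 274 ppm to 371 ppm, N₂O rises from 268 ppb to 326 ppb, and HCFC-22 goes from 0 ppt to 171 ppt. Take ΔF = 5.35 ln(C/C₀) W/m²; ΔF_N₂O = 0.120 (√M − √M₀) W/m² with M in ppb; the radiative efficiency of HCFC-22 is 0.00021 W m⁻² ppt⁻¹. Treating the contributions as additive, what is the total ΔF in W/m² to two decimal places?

CO₂: 5.35 × ln(371/274) = 5.35 × ln(1.35401) = 5.35 × 0.30307 = 1.6214 W/m².
N₂O: 0.120 × (√326 − √268) = 0.120 × (18.0555 − 16.3707) = 0.120 × 1.6848 = 0.2022 W/m².
HCFC-22: ΔF = 0.00021 × (171 − 0) = 0.00021 × 171 = 0.0359 W/m².
Total ΔF = 1.6214 + 0.2022 + 0.0359 = 1.8595 W/m².

ΔF = 1.86 W/m²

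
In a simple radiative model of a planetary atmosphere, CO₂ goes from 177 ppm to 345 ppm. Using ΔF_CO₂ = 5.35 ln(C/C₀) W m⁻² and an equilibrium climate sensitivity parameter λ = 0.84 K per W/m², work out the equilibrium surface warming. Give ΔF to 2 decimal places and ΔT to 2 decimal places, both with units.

CO₂: 5.35 × ln(345/177) = 5.35 × ln(1.94915) = 5.35 × 0.66739 = 3.5705 W/m².
ΔT = λ ΔF = 0.84 × 3.57 = 2.9988 K.

ΔF = 3.57 W/m²; ΔT = 3.00 K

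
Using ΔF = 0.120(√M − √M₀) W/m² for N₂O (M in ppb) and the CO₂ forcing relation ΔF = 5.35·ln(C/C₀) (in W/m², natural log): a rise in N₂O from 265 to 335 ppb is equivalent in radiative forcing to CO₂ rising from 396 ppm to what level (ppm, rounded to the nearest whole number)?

C ≈ 414 ppm

N₂O forcing: 0.120 × (√335 − √265) = 0.120 × (18.3030 − 16.2788) = 0.120 × 2.0242 = 0.24290 W/m².
Set 5.35 ln(C/396) = 0.24290: ln(C/396) = 0.24290/5.35 = 0.04540, so C = 396 × e^0.04540 = 396 × 1.04645 = 414.39 ppm.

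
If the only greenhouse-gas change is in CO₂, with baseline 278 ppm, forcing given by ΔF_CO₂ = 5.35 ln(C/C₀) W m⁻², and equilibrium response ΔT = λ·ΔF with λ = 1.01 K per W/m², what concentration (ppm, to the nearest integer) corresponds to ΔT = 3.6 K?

Required forcing: ΔF = ΔT/λ = 3.6/1.01 = 3.5644 W/m².
Then ln(C/278) = ΔF/5.35 = 3.5644/5.35 = 0.66624.
So C = 278 × e^0.66624 = 278 × 1.94690 = 541.24 ppm.

C ≈ 541 ppm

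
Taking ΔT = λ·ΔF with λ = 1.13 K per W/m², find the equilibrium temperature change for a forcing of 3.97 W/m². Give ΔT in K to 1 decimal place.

ΔT = 4.5 K

ΔT = λ ΔF = 1.13 × 3.97 = 4.4861 K.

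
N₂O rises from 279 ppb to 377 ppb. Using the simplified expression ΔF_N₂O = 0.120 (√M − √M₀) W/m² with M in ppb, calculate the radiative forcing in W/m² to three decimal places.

N₂O: 0.120 × (√377 − √279) = 0.120 × (19.4165 − 16.7033) = 0.120 × 2.7132 = 0.3256 W/m².

ΔF = 0.326 W/m²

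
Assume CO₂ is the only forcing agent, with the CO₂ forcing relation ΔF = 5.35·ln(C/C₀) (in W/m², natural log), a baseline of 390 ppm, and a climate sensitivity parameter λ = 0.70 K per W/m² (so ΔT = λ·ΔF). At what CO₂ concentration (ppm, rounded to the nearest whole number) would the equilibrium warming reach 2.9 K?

Required forcing: ΔF = ΔT/λ = 2.9/0.70 = 4.1429 W/m².
Then ln(C/390) = ΔF/5.35 = 4.1429/5.35 = 0.77437.
So C = 390 × e^0.77437 = 390 × 2.16923 = 846.00 ppm.

C ≈ 846 ppm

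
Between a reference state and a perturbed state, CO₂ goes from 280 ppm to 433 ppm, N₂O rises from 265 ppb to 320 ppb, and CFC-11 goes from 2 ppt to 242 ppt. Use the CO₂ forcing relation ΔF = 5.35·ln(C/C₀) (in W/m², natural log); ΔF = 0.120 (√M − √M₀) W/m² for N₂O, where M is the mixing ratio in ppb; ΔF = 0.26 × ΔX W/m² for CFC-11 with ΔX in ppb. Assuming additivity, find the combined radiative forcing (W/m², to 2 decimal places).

CO₂: 5.35 × ln(433/280) = 5.35 × ln(1.54643) = 5.35 × 0.43595 = 2.3323 W/m².
N₂O: 0.120 × (√320 − √265) = 0.120 × (17.8885 − 16.2788) = 0.120 × 1.6097 = 0.1932 W/m².
CFC-11: Δ = 242 − 2 = 240 ppt = 0.240 ppb; ΔF = 0.26 × 0.240 = 0.0624 W/m².
Total ΔF = 2.3323 + 0.1932 + 0.0624 = 2.5879 W/m².

ΔF = 2.59 W/m²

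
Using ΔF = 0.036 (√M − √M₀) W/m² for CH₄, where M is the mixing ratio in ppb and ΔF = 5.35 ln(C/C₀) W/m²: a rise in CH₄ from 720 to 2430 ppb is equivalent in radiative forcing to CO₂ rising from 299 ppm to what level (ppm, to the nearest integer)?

CH₄ forcing: 0.036 × (√2430 − √720) = 0.036 × (49.2950 − 26.8328) = 0.036 × 22.4622 = 0.80864 W/m².
Set 5.35 ln(C/299) = 0.80864: ln(C/299) = 0.80864/5.35 = 0.15115, so C = 299 × e^0.15115 = 299 × 1.16317 = 347.79 ppm.

C ≈ 348 ppm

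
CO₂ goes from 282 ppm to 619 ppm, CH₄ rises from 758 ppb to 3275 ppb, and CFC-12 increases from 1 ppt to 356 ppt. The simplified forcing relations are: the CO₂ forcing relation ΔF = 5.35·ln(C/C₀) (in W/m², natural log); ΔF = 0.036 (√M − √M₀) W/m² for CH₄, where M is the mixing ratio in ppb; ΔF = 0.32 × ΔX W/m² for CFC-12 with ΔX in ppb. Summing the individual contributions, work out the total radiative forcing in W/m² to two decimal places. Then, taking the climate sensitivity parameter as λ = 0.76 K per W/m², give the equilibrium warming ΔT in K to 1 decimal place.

CO₂: 5.35 × ln(619/282) = 5.35 × ln(2.19504) = 5.35 × 0.78620 = 4.2062 W/m².
CH₄: 0.036 × (√3275 − √758) = 0.036 × (57.2276 − 27.5318) = 0.036 × 29.6958 = 1.0690 W/m².
CFC-12: Δ = 356 − 1 = 355 ppt = 0.355 ppb; ΔF = 0.32 × 0.355 = 0.1136 W/m².
Total ΔF = 4.2062 + 1.0690 + 0.1136 = 5.3888 W/m².
ΔT = λ ΔF = 0.76 × 5.39 = 4.0964 K.

ΔF = 5.39 W/m²; ΔT = 4.1 K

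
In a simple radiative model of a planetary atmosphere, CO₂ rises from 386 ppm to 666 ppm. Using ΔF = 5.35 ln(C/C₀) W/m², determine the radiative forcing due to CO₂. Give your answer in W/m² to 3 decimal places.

CO₂ absorption bands are partially saturated, so forcing scales with the logarithm of the concentration ratio.
CO₂: 5.35 × ln(666/386) = 5.35 × ln(1.72539) = 5.35 × 0.54545 = 2.9182 W/m².

ΔF = 2.918 W/m²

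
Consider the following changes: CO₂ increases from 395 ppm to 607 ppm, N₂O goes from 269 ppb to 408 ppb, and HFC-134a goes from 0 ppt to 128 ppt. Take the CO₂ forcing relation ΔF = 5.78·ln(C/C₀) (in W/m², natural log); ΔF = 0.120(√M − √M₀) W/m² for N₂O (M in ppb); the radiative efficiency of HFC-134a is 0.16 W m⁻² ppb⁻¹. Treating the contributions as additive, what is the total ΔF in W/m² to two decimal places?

CO₂: 5.78 × ln(607/395) = 5.78 × ln(1.53671) = 5.78 × 0.42964 = 2.4833 W/m².
N₂O: 0.120 × (√408 − √269) = 0.120 × (20.1990 − 16.4012) = 0.120 × 3.7978 = 0.4557 W/m².
HFC-134a: Δ = 128 − 0 = 128 ppt = 0.128 ppb; ΔF = 0.16 × 0.128 = 0.0205 W/m².
Total ΔF = 2.4833 + 0.4557 + 0.0205 = 2.9595 W/m².

ΔF = 2.96 W/m²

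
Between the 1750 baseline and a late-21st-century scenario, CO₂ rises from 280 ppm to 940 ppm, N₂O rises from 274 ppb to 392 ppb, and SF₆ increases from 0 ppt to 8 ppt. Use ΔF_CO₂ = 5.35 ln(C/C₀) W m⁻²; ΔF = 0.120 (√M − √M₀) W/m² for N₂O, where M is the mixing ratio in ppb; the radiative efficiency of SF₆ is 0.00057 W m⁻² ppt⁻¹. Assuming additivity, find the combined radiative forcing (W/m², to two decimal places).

ΔF = 6.87 W/m²

CO₂: 5.35 × ln(940/280) = 5.35 × ln(3.35714) = 5.35 × 1.21109 = 6.4793 W/m².
N₂O: 0.120 × (√392 − √274) = 0.120 × (19.7990 − 16.5529) = 0.120 × 3.2461 = 0.3895 W/m².
SF₆: ΔF = 0.00057 × (8 − 0) = 0.00057 × 8 = 0.0046 W/m².
Total ΔF = 6.4793 + 0.3895 + 0.0046 = 6.8734 W/m².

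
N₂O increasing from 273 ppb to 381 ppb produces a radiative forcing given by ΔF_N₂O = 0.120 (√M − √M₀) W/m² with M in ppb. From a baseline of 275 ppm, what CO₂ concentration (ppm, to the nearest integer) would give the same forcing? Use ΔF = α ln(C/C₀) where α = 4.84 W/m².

N₂O forcing: 0.120 × (√381 − √273) = 0.120 × (19.5192 − 16.5227) = 0.120 × 2.9965 = 0.35958 W/m².
Set 4.84 ln(C/275) = 0.35958: ln(C/275) = 0.35958/4.84 = 0.07429, so C = 275 × e^0.07429 = 275 × 1.07712 = 296.21 ppm.

C ≈ 296 ppm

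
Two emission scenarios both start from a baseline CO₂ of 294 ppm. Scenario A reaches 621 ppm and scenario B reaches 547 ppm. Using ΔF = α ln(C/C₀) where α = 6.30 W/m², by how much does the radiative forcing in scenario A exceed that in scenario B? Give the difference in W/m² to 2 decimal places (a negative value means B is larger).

ΔF_A − ΔF_B = 0.80 W/m²

ΔF_A = 6.30 ln(621/294) = 6.30 × 0.74775 = 4.7108 W/m².
ΔF_B = 6.30 ln(547/294) = 6.30 × 0.62087 = 3.9115 W/m².
Difference: 4.7108 − 3.9115 = 0.7993 W/m².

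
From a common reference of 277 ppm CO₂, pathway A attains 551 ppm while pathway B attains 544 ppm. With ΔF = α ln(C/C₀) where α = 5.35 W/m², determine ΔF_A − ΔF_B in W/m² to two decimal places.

ΔF_A = 5.35 ln(551/277) = 5.35 × 0.68772 = 3.6793 W/m².
ΔF_B = 5.35 ln(544/277) = 5.35 × 0.67493 = 3.6109 W/m².
Difference: 3.6793 − 3.6109 = 0.0684 W/m².
(Equivalently, ΔF_A − ΔF_B = 5.35 ln(551/544) = 5.35 × 0.01279 = 0.0684 W/m².)

ΔF_A − ΔF_B = 0.07 W/m²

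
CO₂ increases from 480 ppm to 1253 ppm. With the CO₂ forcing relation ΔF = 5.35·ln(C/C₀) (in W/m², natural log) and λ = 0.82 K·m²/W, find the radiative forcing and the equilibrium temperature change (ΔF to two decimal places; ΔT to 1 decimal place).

CO₂: 5.35 × ln(1253/480) = 5.35 × ln(2.61042) = 5.35 × 0.95951 = 5.1334 W/m².
ΔT = λ ΔF = 0.82 × 5.13 = 4.2066 K.

ΔF = 5.13 W/m²; ΔT = 4.2 K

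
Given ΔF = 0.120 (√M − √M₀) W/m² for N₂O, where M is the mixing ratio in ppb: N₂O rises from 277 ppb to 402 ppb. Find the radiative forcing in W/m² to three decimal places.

N₂O: 0.120 × (√402 − √277) = 0.120 × (20.0499 − 16.6433) = 0.120 × 3.4066 = 0.4088 W/m².

ΔF = 0.409 W/m²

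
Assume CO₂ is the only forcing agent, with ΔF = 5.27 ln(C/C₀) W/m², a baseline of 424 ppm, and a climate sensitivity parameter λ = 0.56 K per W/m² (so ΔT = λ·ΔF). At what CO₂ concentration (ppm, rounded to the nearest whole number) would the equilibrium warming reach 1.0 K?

C ≈ 595 ppm

Required forcing: ΔF = ΔT/λ = 1.0/0.56 = 1.7857 W/m².
Then ln(C/424) = ΔF/5.27 = 1.7857/5.27 = 0.33884.
So C = 424 × e^0.33884 = 424 × 1.40332 = 595.01 ppm.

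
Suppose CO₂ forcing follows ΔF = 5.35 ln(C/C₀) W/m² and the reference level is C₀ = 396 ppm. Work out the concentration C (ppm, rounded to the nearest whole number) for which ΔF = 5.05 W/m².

C ≈ 1018 ppm

Set 5.35 ln(C/396) = 5.05, so ln(C/396) = 5.05/5.35 = 0.94393.
Then C/396 = e^0.94393 = 2.57006, giving C = 396 × 2.57006 = 1017.74 ppm.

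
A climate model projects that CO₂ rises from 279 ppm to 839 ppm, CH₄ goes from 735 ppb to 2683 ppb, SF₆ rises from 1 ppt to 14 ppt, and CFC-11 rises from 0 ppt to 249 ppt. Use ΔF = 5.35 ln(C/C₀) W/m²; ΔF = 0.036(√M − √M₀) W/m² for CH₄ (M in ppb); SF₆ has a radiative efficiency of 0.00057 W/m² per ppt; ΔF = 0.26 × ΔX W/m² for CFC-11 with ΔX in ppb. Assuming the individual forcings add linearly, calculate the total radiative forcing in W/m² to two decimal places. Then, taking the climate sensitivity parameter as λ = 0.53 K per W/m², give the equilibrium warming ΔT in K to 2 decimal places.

ΔF = 6.85 W/m²; ΔT = 3.63 K

CO₂: 5.35 × ln(839/279) = 5.35 × ln(3.00717) = 5.35 × 1.10100 = 5.8904 W/m².
CH₄: 0.036 × (√2683 − √735) = 0.036 × (51.7977 − 27.1109) = 0.036 × 24.6868 = 0.8887 W/m².
SF₆: ΔF = 0.00057 × (14 − 1) = 0.00057 × 13 = 0.0074 W/m².
CFC-11: Δ = 249 − 0 = 249 ppt = 0.249 ppb; ΔF = 0.26 × 0.249 = 0.0647 W/m².
Total ΔF = 5.8904 + 0.8887 + 0.0074 + 0.0647 = 6.8512 W/m².
ΔT = λ ΔF = 0.53 × 6.85 = 3.6305 K.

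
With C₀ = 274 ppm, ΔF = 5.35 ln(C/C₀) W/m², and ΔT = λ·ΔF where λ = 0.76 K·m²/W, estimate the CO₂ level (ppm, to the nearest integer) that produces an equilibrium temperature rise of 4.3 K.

Required forcing: ΔF = ΔT/λ = 4.3/0.76 = 5.6579 W/m².
Then ln(C/274) = ΔF/5.35 = 5.6579/5.35 = 1.05755.
So C = 274 × e^1.05755 = 274 × 2.87931 = 788.93 ppm.

C ≈ 789 ppm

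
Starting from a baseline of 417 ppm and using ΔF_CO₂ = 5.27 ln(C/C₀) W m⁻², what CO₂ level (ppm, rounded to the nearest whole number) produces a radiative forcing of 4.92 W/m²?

C ≈ 1061 ppm

Set 5.27 ln(C/417) = 4.92, so ln(C/417) = 4.92/5.27 = 0.93359.
Then C/417 = e^0.93359 = 2.54362, giving C = 417 × 2.54362 = 1060.69 ppm.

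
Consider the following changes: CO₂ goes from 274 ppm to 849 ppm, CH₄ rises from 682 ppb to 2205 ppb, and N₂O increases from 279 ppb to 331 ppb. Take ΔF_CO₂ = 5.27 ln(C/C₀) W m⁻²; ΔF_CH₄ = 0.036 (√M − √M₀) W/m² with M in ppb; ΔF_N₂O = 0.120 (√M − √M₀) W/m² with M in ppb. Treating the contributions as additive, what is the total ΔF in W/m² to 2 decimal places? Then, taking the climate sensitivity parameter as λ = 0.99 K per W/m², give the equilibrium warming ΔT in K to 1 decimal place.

ΔF = 6.89 W/m²; ΔT = 6.8 K

CO₂: 5.27 × ln(849/274) = 5.27 × ln(3.09854) = 5.27 × 1.13093 = 5.9600 W/m².
CH₄: 0.036 × (√2205 − √682) = 0.036 × (46.9574 − 26.1151) = 0.036 × 20.8423 = 0.7503 W/m².
N₂O: 0.120 × (√331 − √279) = 0.120 × (18.1934 − 16.7033) = 0.120 × 1.4901 = 0.1788 W/m².
Total ΔF = 5.9600 + 0.7503 + 0.1788 = 6.8891 W/m².
ΔT = λ ΔF = 0.99 × 6.89 = 6.8211 K.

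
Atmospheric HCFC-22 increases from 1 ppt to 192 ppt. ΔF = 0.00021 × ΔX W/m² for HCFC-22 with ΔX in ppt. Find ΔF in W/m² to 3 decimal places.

HCFC-22: ΔF = 0.00021 × (192 − 1) = 0.00021 × 191 = 0.0401 W/m².

ΔF = 0.040 W/m²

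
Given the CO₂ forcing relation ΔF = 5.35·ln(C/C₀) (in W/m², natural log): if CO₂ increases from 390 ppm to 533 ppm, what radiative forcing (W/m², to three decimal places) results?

ΔF = 1.671 W/m²

CO₂ absorption bands are partially saturated, so forcing scales with the logarithm of the concentration ratio.
CO₂: 5.35 × ln(533/390) = 5.35 × ln(1.36667) = 5.35 × 0.31238 = 1.6712 W/m².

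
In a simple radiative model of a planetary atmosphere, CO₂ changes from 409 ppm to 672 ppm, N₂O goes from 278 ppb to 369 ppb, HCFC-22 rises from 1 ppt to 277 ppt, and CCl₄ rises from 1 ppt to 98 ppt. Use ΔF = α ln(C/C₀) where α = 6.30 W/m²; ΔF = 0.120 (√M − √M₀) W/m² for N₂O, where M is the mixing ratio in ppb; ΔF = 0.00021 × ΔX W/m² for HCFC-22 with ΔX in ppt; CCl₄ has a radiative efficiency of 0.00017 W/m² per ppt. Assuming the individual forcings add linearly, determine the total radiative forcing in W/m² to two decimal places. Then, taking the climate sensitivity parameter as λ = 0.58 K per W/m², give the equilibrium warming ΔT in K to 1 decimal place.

CO₂: 6.30 × ln(672/409) = 6.30 × ln(1.64303) = 6.30 × 0.49654 = 3.1282 W/m².
N₂O: 0.120 × (√369 − √278) = 0.120 × (19.2094 − 16.6733) = 0.120 × 2.5361 = 0.3043 W/m².
HCFC-22: ΔF = 0.00021 × (277 − 1) = 0.00021 × 276 = 0.0580 W/m².
CCl₄: ΔF = 0.00017 × (98 − 1) = 0.00017 × 97 = 0.0165 W/m².
Total ΔF = 3.1282 + 0.3043 + 0.0580 + 0.0165 = 3.5070 W/m².
ΔT = λ ΔF = 0.58 × 3.51 = 2.0358 K.

ΔF = 3.51 W/m²; ΔT = 2.0 K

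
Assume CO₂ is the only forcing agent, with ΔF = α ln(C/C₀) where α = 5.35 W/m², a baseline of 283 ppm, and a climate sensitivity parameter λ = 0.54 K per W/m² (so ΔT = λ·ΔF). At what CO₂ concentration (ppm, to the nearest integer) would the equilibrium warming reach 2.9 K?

Required forcing: ΔF = ΔT/λ = 2.9/0.54 = 5.3704 W/m².
Then ln(C/283) = ΔF/5.35 = 5.3704/5.35 = 1.00381.
So C = 283 × e^1.00381 = 283 × 2.72866 = 772.21 ppm.

C ≈ 772 ppm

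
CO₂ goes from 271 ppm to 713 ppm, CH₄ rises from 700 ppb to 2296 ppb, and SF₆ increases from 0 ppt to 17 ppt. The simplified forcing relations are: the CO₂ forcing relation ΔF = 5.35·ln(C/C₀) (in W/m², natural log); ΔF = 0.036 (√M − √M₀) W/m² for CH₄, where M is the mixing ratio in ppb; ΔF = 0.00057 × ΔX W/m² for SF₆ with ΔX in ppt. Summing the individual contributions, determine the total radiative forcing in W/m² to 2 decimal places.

CO₂: 5.35 × ln(713/271) = 5.35 × ln(2.63100) = 5.35 × 0.96736 = 5.1754 W/m².
CH₄: 0.036 × (√2296 − √700) = 0.036 × (47.9166 − 26.4575) = 0.036 × 21.4591 = 0.7725 W/m².
SF₆: ΔF = 0.00057 × (17 − 0) = 0.00057 × 17 = 0.0097 W/m².
Total ΔF = 5.1754 + 0.7725 + 0.0097 = 5.9576 W/m².

ΔF = 5.96 W/m²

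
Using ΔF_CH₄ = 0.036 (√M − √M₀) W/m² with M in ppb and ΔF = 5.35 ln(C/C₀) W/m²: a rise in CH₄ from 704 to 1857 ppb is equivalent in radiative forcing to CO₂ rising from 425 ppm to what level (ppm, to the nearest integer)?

CH₄ forcing: 0.036 × (√1857 − √704) = 0.036 × (43.0929 − 26.5330) = 0.036 × 16.5599 = 0.59616 W/m².
Set 5.35 ln(C/425) = 0.59616: ln(C/425) = 0.59616/5.35 = 0.11143, so C = 425 × e^0.11143 = 425 × 1.11788 = 475.10 ppm.

C ≈ 475 ppm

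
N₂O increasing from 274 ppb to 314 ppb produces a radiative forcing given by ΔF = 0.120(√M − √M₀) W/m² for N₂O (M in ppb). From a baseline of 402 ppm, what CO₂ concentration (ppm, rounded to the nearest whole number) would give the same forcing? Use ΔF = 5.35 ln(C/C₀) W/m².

N₂O forcing: 0.120 × (√314 − √274) = 0.120 × (17.7200 − 16.5529) = 0.120 × 1.1671 = 0.14005 W/m².
Set 5.35 ln(C/402) = 0.14005: ln(C/402) = 0.14005/5.35 = 0.02618, so C = 402 × e^0.02618 = 402 × 1.02653 = 412.67 ppm.

C ≈ 413 ppm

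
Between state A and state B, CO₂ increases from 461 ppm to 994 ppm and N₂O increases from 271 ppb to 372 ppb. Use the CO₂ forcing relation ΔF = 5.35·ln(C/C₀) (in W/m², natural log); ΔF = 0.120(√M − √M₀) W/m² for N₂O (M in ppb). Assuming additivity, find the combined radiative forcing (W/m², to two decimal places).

ΔF = 4.45 W/m²

CO₂: 5.35 × ln(994/461) = 5.35 × ln(2.15618) = 5.35 × 0.76834 = 4.1106 W/m².
N₂O: 0.120 × (√372 − √271) = 0.120 × (19.2873 − 16.4621) = 0.120 × 2.8252 = 0.3390 W/m².
Total ΔF = 4.1106 + 0.3390 = 4.4496 W/m².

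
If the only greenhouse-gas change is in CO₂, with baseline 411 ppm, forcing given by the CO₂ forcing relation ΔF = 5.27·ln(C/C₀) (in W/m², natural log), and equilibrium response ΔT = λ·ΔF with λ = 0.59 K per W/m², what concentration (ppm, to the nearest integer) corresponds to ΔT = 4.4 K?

C ≈ 1692 ppm

Required forcing: ΔF = ΔT/λ = 4.4/0.59 = 7.4576 W/m².
Then ln(C/411) = ΔF/5.27 = 7.4576/5.27 = 1.41510.
So C = 411 × e^1.41510 = 411 × 4.11690 = 1692.05 ppm.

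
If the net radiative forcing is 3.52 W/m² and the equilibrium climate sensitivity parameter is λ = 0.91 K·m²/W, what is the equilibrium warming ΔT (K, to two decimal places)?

ΔT = 3.20 K

ΔT = λ ΔF = 0.91 × 3.52 = 3.2032 K.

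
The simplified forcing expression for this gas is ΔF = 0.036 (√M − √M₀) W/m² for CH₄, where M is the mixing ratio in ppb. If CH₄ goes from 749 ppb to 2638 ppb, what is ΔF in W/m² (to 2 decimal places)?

CH₄: 0.036 × (√2638 − √749) = 0.036 × (51.3615 − 27.3679) = 0.036 × 23.9936 = 0.8638 W/m².

ΔF = 0.86 W/m²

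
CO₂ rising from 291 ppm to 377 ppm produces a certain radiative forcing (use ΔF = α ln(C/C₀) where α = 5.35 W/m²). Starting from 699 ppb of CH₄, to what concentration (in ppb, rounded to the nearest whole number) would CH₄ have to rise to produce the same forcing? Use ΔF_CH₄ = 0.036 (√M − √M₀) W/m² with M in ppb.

CO₂ forcing: 5.35 × ln(377/291) = 5.35 × 0.258922 = 1.38523 W/m².
Set 0.036(√M − √699) = 1.38523: √M = 1.38523/0.036 + √699 = 38.4786 + 26.4386 = 64.9172.
M = (64.9172)² = 4214.24 ppb.

M ≈ 4214 ppb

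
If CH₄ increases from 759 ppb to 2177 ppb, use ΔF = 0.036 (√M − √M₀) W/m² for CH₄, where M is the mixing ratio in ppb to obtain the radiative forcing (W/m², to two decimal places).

CH₄: 0.036 × (√2177 − √759) = 0.036 × (46.6583 − 27.5500) = 0.036 × 19.1083 = 0.6879 W/m².

ΔF = 0.69 W/m²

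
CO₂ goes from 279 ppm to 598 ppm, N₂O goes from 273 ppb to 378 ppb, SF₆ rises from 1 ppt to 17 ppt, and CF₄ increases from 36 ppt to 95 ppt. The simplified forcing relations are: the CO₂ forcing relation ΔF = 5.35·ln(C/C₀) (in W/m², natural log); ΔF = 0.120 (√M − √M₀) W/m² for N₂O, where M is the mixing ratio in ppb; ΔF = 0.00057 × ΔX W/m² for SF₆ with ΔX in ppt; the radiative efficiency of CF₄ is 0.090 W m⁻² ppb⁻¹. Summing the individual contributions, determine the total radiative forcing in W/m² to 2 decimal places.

CO₂: 5.35 × ln(598/279) = 5.35 × ln(2.14337) = 5.35 × 0.76238 = 4.0787 W/m².
N₂O: 0.120 × (√378 − √273) = 0.120 × (19.4422 − 16.5227) = 0.120 × 2.9195 = 0.3503 W/m².
SF₆: ΔF = 0.00057 × (17 − 1) = 0.00057 × 16 = 0.0091 W/m².
CF₄: Δ = 95 − 36 = 59 ppt = 0.059 ppb; ΔF = 0.090 × 0.059 = 0.0053 W/m².
Total ΔF = 4.0787 + 0.3503 + 0.0091 + 0.0053 = 4.4434 W/m².

ΔF = 4.44 W/m²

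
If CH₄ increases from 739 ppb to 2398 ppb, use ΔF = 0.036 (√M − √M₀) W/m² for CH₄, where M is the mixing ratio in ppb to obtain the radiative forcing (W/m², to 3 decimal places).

ΔF = 0.784 W/m²

CH₄: 0.036 × (√2398 − √739) = 0.036 × (48.9694 − 27.1846) = 0.036 × 21.7848 = 0.7843 W/m².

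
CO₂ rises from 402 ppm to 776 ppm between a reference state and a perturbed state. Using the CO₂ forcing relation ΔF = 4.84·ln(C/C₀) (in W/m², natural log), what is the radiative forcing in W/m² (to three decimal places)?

CO₂: 4.84 × ln(776/402) = 4.84 × ln(1.93035) = 4.84 × 0.65770 = 3.1833 W/m².

ΔF = 3.183 W/m²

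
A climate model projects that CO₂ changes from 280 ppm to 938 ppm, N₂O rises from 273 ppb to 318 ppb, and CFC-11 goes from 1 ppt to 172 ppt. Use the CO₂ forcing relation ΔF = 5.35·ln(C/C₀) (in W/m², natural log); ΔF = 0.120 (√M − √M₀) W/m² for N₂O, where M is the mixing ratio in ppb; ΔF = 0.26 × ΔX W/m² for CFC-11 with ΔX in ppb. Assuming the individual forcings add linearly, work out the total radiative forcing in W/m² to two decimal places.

CO₂: 5.35 × ln(938/280) = 5.35 × ln(3.35000) = 5.35 × 1.20896 = 6.4679 W/m².
N₂O: 0.120 × (√318 − √273) = 0.120 × (17.8326 − 16.5227) = 0.120 × 1.3099 = 0.1572 W/m².
CFC-11: Δ = 172 − 1 = 171 ppt = 0.171 ppb; ΔF = 0.26 × 0.171 = 0.0445 W/m².
Total ΔF = 6.4679 + 0.1572 + 0.0445 = 6.6696 W/m².

ΔF = 6.67 W/m²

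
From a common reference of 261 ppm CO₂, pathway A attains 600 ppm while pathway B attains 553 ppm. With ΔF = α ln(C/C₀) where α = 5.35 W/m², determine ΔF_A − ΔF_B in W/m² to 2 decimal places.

ΔF_A − ΔF_B = 0.44 W/m²

ΔF_A = 5.35 ln(600/261) = 5.35 × 0.83241 = 4.4534 W/m².
ΔF_B = 5.35 ln(553/261) = 5.35 × 0.75084 = 4.0170 W/m².
Difference: 4.4534 − 4.0170 = 0.4364 W/m².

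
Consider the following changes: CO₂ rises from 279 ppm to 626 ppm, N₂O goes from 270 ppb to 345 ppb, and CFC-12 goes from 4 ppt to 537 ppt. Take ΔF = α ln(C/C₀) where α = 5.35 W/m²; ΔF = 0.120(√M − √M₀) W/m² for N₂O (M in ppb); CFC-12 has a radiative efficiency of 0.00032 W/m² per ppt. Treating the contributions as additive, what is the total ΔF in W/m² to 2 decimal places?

ΔF = 4.75 W/m²

CO₂: 5.35 × ln(626/279) = 5.35 × ln(2.24373) = 5.35 × 0.80814 = 4.3235 W/m².
N₂O: 0.120 × (√345 − √270) = 0.120 × (18.5742 − 16.4317) = 0.120 × 2.1425 = 0.2571 W/m².
CFC-12: ΔF = 0.00032 × (537 − 4) = 0.00032 × 533 = 0.1706 W/m².
Total ΔF = 4.3235 + 0.2571 + 0.1706 = 4.7512 W/m².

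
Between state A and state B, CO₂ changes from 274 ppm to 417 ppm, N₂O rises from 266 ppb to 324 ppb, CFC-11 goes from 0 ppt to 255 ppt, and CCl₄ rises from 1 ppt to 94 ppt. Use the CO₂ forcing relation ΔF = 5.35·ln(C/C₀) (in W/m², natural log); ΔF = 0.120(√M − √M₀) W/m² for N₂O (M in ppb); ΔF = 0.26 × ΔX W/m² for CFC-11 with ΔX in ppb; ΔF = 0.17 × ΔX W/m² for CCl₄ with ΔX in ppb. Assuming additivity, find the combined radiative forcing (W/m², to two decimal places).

CO₂: 5.35 × ln(417/274) = 5.35 × ln(1.52190) = 5.35 × 0.41996 = 2.2468 W/m².
N₂O: 0.120 × (√324 − √266) = 0.120 × (18.0000 − 16.3095) = 0.120 × 1.6905 = 0.2029 W/m².
CFC-11: Δ = 255 − 0 = 255 ppt = 0.255 ppb; ΔF = 0.26 × 0.255 = 0.0663 W/m².
CCl₄: Δ = 94 − 1 = 93 ppt = 0.093 ppb; ΔF = 0.17 × 0.093 = 0.0158 W/m².
Total ΔF = 2.2468 + 0.2029 + 0.0663 + 0.0158 = 2.5318 W/m².

ΔF = 2.53 W/m²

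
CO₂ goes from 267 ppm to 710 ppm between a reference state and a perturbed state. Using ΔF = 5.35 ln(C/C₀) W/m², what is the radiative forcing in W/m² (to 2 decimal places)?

ΔF = 5.23 W/m²

CO₂: 5.35 × ln(710/267) = 5.35 × ln(2.65918) = 5.35 × 0.97802 = 5.2324 W/m².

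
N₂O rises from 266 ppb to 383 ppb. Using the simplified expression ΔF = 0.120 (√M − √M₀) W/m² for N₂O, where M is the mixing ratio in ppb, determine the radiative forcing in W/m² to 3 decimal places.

ΔF = 0.391 W/m²

N₂O: 0.120 × (√383 − √266) = 0.120 × (19.5704 − 16.3095) = 0.120 × 3.2609 = 0.3913 W/m².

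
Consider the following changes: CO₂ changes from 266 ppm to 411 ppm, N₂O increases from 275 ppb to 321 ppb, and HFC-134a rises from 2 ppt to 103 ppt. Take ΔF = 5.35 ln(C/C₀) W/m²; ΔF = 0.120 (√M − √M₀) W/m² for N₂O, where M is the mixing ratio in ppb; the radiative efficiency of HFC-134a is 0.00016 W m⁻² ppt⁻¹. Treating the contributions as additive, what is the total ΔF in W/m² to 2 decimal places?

ΔF = 2.50 W/m²

CO₂: 5.35 × ln(411/266) = 5.35 × ln(1.54511) = 5.35 × 0.43510 = 2.3278 W/m².
N₂O: 0.120 × (√321 − √275) = 0.120 × (17.9165 − 16.5831) = 0.120 × 1.3334 = 0.1600 W/m².
HFC-134a: ΔF = 0.00016 × (103 − 2) = 0.00016 × 101 = 0.0162 W/m².
Total ΔF = 2.3278 + 0.1600 + 0.0162 = 2.5040 W/m².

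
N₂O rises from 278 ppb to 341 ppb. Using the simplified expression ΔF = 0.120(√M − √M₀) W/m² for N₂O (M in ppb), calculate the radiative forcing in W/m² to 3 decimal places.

ΔF = 0.215 W/m²

N₂O: 0.120 × (√341 − √278) = 0.120 × (18.4662 − 16.6733) = 0.120 × 1.7929 = 0.2151 W/m².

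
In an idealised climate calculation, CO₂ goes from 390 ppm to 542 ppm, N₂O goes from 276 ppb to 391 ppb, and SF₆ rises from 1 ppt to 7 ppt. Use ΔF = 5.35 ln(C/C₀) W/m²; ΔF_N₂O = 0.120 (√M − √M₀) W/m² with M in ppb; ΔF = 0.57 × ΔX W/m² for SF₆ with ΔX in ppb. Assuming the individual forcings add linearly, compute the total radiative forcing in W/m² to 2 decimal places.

ΔF = 2.14 W/m²

CO₂: 5.35 × ln(542/390) = 5.35 × ln(1.38974) = 5.35 × 0.32912 = 1.7608 W/m².
N₂O: 0.120 × (√391 − √276) = 0.120 × (19.7737 − 16.6132) = 0.120 × 3.1605 = 0.3793 W/m².
SF₆: Δ = 7 − 1 = 6 ppt = 0.006 ppb; ΔF = 0.57 × 0.006 = 0.0034 W/m².
Total ΔF = 1.7608 + 0.3793 + 0.0034 = 2.1435 W/m².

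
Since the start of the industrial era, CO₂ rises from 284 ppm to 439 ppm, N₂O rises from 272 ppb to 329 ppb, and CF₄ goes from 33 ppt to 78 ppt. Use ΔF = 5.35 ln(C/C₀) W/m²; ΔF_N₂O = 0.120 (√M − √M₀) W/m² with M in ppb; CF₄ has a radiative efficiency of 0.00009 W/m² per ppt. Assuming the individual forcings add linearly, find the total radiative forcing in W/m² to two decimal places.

CO₂: 5.35 × ln(439/284) = 5.35 × ln(1.54577) = 5.35 × 0.43552 = 2.3300 W/m².
N₂O: 0.120 × (√329 − √272) = 0.120 × (18.1384 − 16.4924) = 0.120 × 1.6460 = 0.1975 W/m².
CF₄: ΔF = 0.00009 × (78 − 33) = 0.00009 × 45 = 0.0041 W/m².
Total ΔF = 2.3300 + 0.1975 + 0.0041 = 2.5316 W/m².

ΔF = 2.53 W/m²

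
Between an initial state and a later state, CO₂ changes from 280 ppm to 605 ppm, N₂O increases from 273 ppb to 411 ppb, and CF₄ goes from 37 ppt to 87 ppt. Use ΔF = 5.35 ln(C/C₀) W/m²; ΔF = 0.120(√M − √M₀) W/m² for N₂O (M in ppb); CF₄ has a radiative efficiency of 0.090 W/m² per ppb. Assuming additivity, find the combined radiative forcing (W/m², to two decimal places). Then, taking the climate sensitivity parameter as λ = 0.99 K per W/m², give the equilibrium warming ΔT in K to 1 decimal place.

CO₂: 5.35 × ln(605/280) = 5.35 × ln(2.16071) = 5.35 × 0.77044 = 4.1219 W/m².
N₂O: 0.120 × (√411 − √273) = 0.120 × (20.2731 − 16.5227) = 0.120 × 3.7504 = 0.4500 W/m².
CF₄: Δ = 87 − 37 = 50 ppt = 0.050 ppb; ΔF = 0.090 × 0.050 = 0.0045 W/m².
Total ΔF = 4.1219 + 0.4500 + 0.0045 = 4.5764 W/m².
ΔT = λ ΔF = 0.99 × 4.58 = 4.5342 K.

ΔF = 4.58 W/m²; ΔT = 4.5 K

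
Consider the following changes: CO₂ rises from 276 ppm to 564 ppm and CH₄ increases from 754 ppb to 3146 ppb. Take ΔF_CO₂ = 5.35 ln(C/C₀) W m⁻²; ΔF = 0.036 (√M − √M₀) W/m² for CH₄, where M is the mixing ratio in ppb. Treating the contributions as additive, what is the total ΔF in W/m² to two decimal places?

ΔF = 4.85 W/m²

CO₂: 5.35 × ln(564/276) = 5.35 × ln(2.04348) = 5.35 × 0.71465 = 3.8234 W/m².
CH₄: 0.036 × (√3146 − √754) = 0.036 × (56.0892 − 27.4591) = 0.036 × 28.6301 = 1.0307 W/m².
Total ΔF = 3.8234 + 1.0307 = 4.8541 W/m².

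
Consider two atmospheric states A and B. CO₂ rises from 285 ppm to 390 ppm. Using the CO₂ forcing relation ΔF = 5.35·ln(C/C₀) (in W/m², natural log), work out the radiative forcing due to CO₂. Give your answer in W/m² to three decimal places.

CO₂: 5.35 × ln(390/285) = 5.35 × ln(1.36842) = 5.35 × 0.31366 = 1.6781 W/m².

ΔF = 1.678 W/m²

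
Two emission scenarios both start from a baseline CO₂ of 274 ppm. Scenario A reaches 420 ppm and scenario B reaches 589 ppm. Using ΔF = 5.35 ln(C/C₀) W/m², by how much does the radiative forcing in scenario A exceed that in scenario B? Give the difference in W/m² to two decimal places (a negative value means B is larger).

ΔF_A = 5.35 ln(420/274) = 5.35 × 0.42713 = 2.2851 W/m².
ΔF_B = 5.35 ln(589/274) = 5.35 × 0.76530 = 4.0944 W/m².
Difference: 2.2851 − 4.0944 = -1.8093 W/m².

ΔF_A − ΔF_B = -1.81 W/m²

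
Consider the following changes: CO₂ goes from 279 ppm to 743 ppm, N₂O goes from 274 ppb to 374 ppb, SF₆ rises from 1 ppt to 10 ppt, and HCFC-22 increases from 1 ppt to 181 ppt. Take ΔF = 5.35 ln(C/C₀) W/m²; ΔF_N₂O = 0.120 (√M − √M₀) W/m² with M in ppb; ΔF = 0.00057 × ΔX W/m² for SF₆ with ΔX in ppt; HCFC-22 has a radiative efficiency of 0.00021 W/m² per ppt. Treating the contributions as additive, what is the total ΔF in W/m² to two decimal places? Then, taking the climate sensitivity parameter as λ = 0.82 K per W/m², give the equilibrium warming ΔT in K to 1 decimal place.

ΔF = 5.62 W/m²; ΔT = 4.6 K

CO₂: 5.35 × ln(743/279) = 5.35 × ln(2.66308) = 5.35 × 0.97948 = 5.2402 W/m².
N₂O: 0.120 × (√374 − √274) = 0.120 × (19.3391 − 16.5529) = 0.120 × 2.7862 = 0.3343 W/m².
SF₆: ΔF = 0.00057 × (10 − 1) = 0.00057 × 9 = 0.0051 W/m².
HCFC-22: ΔF = 0.00021 × (181 − 1) = 0.00021 × 180 = 0.0378 W/m².
Total ΔF = 5.2402 + 0.3343 + 0.0051 + 0.0378 = 5.6174 W/m².
ΔT = λ ΔF = 0.82 × 5.62 = 4.6084 K.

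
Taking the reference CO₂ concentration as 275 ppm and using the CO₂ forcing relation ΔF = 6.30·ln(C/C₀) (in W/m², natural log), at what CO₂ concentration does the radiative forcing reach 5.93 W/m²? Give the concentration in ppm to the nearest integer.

C ≈ 705 ppm

Set 6.30 ln(C/275) = 5.93, so ln(C/275) = 5.93/6.30 = 0.94127.
Then C/275 = e^0.94127 = 2.56323, giving C = 275 × 2.56323 = 704.89 ppm.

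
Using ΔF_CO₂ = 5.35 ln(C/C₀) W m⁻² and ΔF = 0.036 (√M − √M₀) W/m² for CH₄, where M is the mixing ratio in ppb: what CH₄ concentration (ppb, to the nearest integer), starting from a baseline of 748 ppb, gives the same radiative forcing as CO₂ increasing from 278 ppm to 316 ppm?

CO₂ forcing: 5.35 × ln(316/278) = 5.35 × 0.128121 = 0.68545 W/m².
Set 0.036(√M − √748) = 0.68545: √M = 0.68545/0.036 + √748 = 19.0403 + 27.3496 = 46.3899.
M = (46.3899)² = 2152.02 ppb.

M ≈ 2152 ppb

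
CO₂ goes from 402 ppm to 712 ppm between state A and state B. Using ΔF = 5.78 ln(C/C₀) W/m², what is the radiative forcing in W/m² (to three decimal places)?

ΔF = 3.304 W/m²

CO₂: 5.78 × ln(712/402) = 5.78 × ln(1.77114) = 5.78 × 0.57162 = 3.3040 W/m².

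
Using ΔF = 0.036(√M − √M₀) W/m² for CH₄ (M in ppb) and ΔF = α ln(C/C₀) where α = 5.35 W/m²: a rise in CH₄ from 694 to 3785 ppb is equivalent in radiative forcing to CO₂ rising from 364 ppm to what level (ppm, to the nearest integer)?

CH₄ forcing: 0.036 × (√3785 − √694) = 0.036 × (61.5224 − 26.3439) = 0.036 × 35.1785 = 1.26643 W/m².
Set 5.35 ln(C/364) = 1.26643: ln(C/364) = 1.26643/5.35 = 0.23672, so C = 364 × e^0.23672 = 364 × 1.26709 = 461.22 ppm.

C ≈ 461 ppm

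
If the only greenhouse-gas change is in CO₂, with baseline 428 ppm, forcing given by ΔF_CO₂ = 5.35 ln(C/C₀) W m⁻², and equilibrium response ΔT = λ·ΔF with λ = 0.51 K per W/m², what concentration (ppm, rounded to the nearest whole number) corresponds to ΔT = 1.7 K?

Required forcing: ΔF = ΔT/λ = 1.7/0.51 = 3.3333 W/m².
Then ln(C/428) = ΔF/5.35 = 3.3333/5.35 = 0.62305.
So C = 428 × e^0.62305 = 428 × 1.86461 = 798.05 ppm.

C ≈ 798 ppm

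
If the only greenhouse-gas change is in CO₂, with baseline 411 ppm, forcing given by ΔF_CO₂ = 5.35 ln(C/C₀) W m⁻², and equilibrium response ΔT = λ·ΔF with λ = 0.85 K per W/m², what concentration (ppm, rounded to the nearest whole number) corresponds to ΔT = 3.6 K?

C ≈ 907 ppm

Required forcing: ΔF = ΔT/λ = 3.6/0.85 = 4.2353 W/m².
Then ln(C/411) = ΔF/5.35 = 4.2353/5.35 = 0.79164.
So C = 411 × e^0.79164 = 411 × 2.20701 = 907.08 ppm.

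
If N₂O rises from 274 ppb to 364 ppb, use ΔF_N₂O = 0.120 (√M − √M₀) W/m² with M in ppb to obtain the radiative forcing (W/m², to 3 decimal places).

N₂O: 0.120 × (√364 − √274) = 0.120 × (19.0788 − 16.5529) = 0.120 × 2.5259 = 0.3031 W/m².

ΔF = 0.303 W/m²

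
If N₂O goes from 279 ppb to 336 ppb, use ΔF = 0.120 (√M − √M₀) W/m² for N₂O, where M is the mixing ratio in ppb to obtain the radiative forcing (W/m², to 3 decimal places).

N₂O: 0.120 × (√336 − √279) = 0.120 × (18.3303 − 16.7033) = 0.120 × 1.6270 = 0.1952 W/m².

ΔF = 0.195 W/m²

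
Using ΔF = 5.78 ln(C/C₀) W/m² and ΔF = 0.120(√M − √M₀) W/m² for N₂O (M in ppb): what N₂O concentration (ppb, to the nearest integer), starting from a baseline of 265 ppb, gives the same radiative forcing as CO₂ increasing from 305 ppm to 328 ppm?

M ≈ 391 ppb

CO₂ forcing: 5.78 × ln(328/305) = 5.78 × 0.072702 = 0.42022 W/m².
Set 0.120(√M − √265) = 0.42022: √M = 0.42022/0.120 + √265 = 3.5018 + 16.2788 = 19.7806.
M = (19.7806)² = 391.27 ppb.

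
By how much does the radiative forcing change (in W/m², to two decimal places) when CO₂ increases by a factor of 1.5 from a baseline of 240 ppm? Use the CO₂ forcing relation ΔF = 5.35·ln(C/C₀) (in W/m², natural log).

Because the forcing depends only on the ratio C/C₀, the initial concentration does not enter.
ΔF = 5.35 × ln(1.5) = 5.35 × 0.40547 = 2.1693 W/m².

ΔF = 2.17 W/m²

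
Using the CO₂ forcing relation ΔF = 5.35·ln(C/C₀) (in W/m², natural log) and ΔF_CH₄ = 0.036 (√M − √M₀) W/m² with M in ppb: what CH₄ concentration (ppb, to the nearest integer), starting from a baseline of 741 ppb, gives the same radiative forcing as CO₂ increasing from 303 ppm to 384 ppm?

CO₂ forcing: 5.35 × ln(384/303) = 5.35 × 0.236910 = 1.26747 W/m².
Set 0.036(√M − √741) = 1.26747: √M = 1.26747/0.036 + √741 = 35.2075 + 27.2213 = 62.4288.
M = (62.4288)² = 3897.36 ppb.

M ≈ 3897 ppb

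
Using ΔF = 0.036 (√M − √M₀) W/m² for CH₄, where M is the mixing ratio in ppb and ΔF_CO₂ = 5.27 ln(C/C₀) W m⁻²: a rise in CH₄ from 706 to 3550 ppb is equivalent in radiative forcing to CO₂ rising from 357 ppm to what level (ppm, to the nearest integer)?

C ≈ 447 ppm

CH₄ forcing: 0.036 × (√3550 − √706) = 0.036 × (59.5819 − 26.5707) = 0.036 × 33.0112 = 1.18840 W/m².
Set 5.27 ln(C/357) = 1.18840: ln(C/357) = 1.18840/5.27 = 0.22550, so C = 357 × e^0.22550 = 357 × 1.25295 = 447.30 ppm.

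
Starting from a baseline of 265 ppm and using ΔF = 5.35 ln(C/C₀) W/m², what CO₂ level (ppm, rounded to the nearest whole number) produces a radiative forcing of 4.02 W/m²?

C ≈ 562 ppm

Set 5.35 ln(C/265) = 4.02, so ln(C/265) = 4.02/5.35 = 0.75140.
Then C/265 = e^0.75140 = 2.11997, giving C = 265 × 2.11997 = 561.79 ppm.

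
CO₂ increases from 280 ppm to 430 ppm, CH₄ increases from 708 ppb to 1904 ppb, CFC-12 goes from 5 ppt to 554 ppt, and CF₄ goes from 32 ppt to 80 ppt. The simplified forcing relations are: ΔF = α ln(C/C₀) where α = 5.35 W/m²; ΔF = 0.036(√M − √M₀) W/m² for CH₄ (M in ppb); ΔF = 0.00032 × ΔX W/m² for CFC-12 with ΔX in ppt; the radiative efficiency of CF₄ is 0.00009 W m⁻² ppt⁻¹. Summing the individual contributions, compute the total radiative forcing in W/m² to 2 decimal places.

ΔF = 3.09 W/m²

CO₂: 5.35 × ln(430/280) = 5.35 × ln(1.53571) = 5.35 × 0.42899 = 2.2951 W/m².
CH₄: 0.036 × (√1904 − √708) = 0.036 × (43.6348 − 26.6083) = 0.036 × 17.0265 = 0.6130 W/m².
CFC-12: ΔF = 0.00032 × (554 − 5) = 0.00032 × 549 = 0.1757 W/m².
CF₄: ΔF = 0.00009 × (80 − 32) = 0.00009 × 48 = 0.0043 W/m².
Total ΔF = 2.2951 + 0.6130 + 0.1757 + 0.0043 = 3.0881 W/m².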